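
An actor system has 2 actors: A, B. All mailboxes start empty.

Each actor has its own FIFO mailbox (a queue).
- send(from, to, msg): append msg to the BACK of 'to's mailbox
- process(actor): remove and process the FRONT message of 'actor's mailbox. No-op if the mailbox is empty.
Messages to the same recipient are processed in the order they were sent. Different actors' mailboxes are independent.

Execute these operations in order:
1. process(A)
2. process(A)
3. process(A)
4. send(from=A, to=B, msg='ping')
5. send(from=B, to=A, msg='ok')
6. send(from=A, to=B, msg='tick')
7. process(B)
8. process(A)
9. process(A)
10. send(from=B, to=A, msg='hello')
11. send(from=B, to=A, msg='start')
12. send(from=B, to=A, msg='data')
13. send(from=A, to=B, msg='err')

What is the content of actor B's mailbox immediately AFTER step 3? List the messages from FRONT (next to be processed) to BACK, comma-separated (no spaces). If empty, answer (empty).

After 1 (process(A)): A:[] B:[]
After 2 (process(A)): A:[] B:[]
After 3 (process(A)): A:[] B:[]

(empty)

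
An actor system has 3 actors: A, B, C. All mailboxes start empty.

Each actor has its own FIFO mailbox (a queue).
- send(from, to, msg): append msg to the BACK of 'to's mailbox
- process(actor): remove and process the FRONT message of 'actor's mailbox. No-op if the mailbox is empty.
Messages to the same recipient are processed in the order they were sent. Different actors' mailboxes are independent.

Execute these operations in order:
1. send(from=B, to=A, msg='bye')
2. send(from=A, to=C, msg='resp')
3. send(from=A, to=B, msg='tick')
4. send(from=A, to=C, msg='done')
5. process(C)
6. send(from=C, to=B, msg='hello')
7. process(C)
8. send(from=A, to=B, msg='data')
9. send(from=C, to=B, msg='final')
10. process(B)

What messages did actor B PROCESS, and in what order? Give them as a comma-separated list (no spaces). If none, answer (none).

Answer: tick

Derivation:
After 1 (send(from=B, to=A, msg='bye')): A:[bye] B:[] C:[]
After 2 (send(from=A, to=C, msg='resp')): A:[bye] B:[] C:[resp]
After 3 (send(from=A, to=B, msg='tick')): A:[bye] B:[tick] C:[resp]
After 4 (send(from=A, to=C, msg='done')): A:[bye] B:[tick] C:[resp,done]
After 5 (process(C)): A:[bye] B:[tick] C:[done]
After 6 (send(from=C, to=B, msg='hello')): A:[bye] B:[tick,hello] C:[done]
After 7 (process(C)): A:[bye] B:[tick,hello] C:[]
After 8 (send(from=A, to=B, msg='data')): A:[bye] B:[tick,hello,data] C:[]
After 9 (send(from=C, to=B, msg='final')): A:[bye] B:[tick,hello,data,final] C:[]
After 10 (process(B)): A:[bye] B:[hello,data,final] C:[]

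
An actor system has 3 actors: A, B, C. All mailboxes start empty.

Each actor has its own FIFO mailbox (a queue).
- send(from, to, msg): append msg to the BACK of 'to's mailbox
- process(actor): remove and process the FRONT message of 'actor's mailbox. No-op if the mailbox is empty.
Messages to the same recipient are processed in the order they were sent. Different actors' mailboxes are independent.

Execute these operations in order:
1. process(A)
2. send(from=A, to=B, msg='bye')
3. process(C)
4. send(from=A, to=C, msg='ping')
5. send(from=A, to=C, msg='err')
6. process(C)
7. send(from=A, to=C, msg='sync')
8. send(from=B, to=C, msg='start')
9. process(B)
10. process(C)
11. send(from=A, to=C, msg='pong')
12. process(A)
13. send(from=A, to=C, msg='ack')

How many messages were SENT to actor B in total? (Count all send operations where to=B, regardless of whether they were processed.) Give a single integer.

After 1 (process(A)): A:[] B:[] C:[]
After 2 (send(from=A, to=B, msg='bye')): A:[] B:[bye] C:[]
After 3 (process(C)): A:[] B:[bye] C:[]
After 4 (send(from=A, to=C, msg='ping')): A:[] B:[bye] C:[ping]
After 5 (send(from=A, to=C, msg='err')): A:[] B:[bye] C:[ping,err]
After 6 (process(C)): A:[] B:[bye] C:[err]
After 7 (send(from=A, to=C, msg='sync')): A:[] B:[bye] C:[err,sync]
After 8 (send(from=B, to=C, msg='start')): A:[] B:[bye] C:[err,sync,start]
After 9 (process(B)): A:[] B:[] C:[err,sync,start]
After 10 (process(C)): A:[] B:[] C:[sync,start]
After 11 (send(from=A, to=C, msg='pong')): A:[] B:[] C:[sync,start,pong]
After 12 (process(A)): A:[] B:[] C:[sync,start,pong]
After 13 (send(from=A, to=C, msg='ack')): A:[] B:[] C:[sync,start,pong,ack]

Answer: 1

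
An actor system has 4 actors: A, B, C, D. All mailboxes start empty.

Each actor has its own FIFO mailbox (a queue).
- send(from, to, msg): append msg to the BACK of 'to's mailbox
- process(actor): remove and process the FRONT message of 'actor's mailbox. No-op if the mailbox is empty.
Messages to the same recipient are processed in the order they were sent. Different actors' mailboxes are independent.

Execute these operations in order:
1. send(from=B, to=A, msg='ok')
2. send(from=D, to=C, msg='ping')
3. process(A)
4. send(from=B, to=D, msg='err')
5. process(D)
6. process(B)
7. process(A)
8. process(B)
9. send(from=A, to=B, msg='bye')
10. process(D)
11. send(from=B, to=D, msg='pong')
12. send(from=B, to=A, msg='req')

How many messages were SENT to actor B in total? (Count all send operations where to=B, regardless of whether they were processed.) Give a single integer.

After 1 (send(from=B, to=A, msg='ok')): A:[ok] B:[] C:[] D:[]
After 2 (send(from=D, to=C, msg='ping')): A:[ok] B:[] C:[ping] D:[]
After 3 (process(A)): A:[] B:[] C:[ping] D:[]
After 4 (send(from=B, to=D, msg='err')): A:[] B:[] C:[ping] D:[err]
After 5 (process(D)): A:[] B:[] C:[ping] D:[]
After 6 (process(B)): A:[] B:[] C:[ping] D:[]
After 7 (process(A)): A:[] B:[] C:[ping] D:[]
After 8 (process(B)): A:[] B:[] C:[ping] D:[]
After 9 (send(from=A, to=B, msg='bye')): A:[] B:[bye] C:[ping] D:[]
After 10 (process(D)): A:[] B:[bye] C:[ping] D:[]
After 11 (send(from=B, to=D, msg='pong')): A:[] B:[bye] C:[ping] D:[pong]
After 12 (send(from=B, to=A, msg='req')): A:[req] B:[bye] C:[ping] D:[pong]

Answer: 1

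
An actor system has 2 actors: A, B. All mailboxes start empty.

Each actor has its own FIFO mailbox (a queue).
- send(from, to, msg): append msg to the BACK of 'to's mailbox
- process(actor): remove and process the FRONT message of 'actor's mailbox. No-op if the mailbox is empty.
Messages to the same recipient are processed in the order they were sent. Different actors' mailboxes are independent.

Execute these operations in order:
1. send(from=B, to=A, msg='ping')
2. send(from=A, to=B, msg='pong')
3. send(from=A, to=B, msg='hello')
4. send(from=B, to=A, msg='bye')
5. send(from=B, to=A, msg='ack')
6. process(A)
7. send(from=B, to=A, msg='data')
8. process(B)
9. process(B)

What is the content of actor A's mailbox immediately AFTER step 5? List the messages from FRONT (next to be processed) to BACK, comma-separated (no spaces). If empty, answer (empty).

After 1 (send(from=B, to=A, msg='ping')): A:[ping] B:[]
After 2 (send(from=A, to=B, msg='pong')): A:[ping] B:[pong]
After 3 (send(from=A, to=B, msg='hello')): A:[ping] B:[pong,hello]
After 4 (send(from=B, to=A, msg='bye')): A:[ping,bye] B:[pong,hello]
After 5 (send(from=B, to=A, msg='ack')): A:[ping,bye,ack] B:[pong,hello]

ping,bye,ack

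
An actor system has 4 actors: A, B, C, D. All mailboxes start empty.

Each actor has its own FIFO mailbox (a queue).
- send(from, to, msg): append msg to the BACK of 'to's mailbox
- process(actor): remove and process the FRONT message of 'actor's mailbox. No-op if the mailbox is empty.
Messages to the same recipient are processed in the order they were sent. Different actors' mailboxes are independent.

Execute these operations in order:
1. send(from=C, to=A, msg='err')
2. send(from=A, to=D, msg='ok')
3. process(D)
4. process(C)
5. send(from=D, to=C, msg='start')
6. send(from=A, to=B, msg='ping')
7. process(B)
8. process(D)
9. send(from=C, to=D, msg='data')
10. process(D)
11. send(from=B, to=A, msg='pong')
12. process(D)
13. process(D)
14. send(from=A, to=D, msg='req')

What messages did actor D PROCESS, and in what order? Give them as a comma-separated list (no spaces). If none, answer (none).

After 1 (send(from=C, to=A, msg='err')): A:[err] B:[] C:[] D:[]
After 2 (send(from=A, to=D, msg='ok')): A:[err] B:[] C:[] D:[ok]
After 3 (process(D)): A:[err] B:[] C:[] D:[]
After 4 (process(C)): A:[err] B:[] C:[] D:[]
After 5 (send(from=D, to=C, msg='start')): A:[err] B:[] C:[start] D:[]
After 6 (send(from=A, to=B, msg='ping')): A:[err] B:[ping] C:[start] D:[]
After 7 (process(B)): A:[err] B:[] C:[start] D:[]
After 8 (process(D)): A:[err] B:[] C:[start] D:[]
After 9 (send(from=C, to=D, msg='data')): A:[err] B:[] C:[start] D:[data]
After 10 (process(D)): A:[err] B:[] C:[start] D:[]
After 11 (send(from=B, to=A, msg='pong')): A:[err,pong] B:[] C:[start] D:[]
After 12 (process(D)): A:[err,pong] B:[] C:[start] D:[]
After 13 (process(D)): A:[err,pong] B:[] C:[start] D:[]
After 14 (send(from=A, to=D, msg='req')): A:[err,pong] B:[] C:[start] D:[req]

Answer: ok,data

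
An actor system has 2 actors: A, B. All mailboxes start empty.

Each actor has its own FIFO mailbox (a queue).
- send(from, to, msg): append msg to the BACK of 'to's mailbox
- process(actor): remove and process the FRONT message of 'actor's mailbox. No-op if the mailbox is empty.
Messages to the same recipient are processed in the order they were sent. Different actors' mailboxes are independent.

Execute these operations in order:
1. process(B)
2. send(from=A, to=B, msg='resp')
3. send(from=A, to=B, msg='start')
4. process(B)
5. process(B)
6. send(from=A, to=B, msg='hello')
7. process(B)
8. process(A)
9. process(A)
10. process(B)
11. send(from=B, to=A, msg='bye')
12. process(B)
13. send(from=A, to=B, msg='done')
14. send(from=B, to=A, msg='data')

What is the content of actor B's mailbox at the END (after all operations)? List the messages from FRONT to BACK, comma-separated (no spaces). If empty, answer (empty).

Answer: done

Derivation:
After 1 (process(B)): A:[] B:[]
After 2 (send(from=A, to=B, msg='resp')): A:[] B:[resp]
After 3 (send(from=A, to=B, msg='start')): A:[] B:[resp,start]
After 4 (process(B)): A:[] B:[start]
After 5 (process(B)): A:[] B:[]
After 6 (send(from=A, to=B, msg='hello')): A:[] B:[hello]
After 7 (process(B)): A:[] B:[]
After 8 (process(A)): A:[] B:[]
After 9 (process(A)): A:[] B:[]
After 10 (process(B)): A:[] B:[]
After 11 (send(from=B, to=A, msg='bye')): A:[bye] B:[]
After 12 (process(B)): A:[bye] B:[]
After 13 (send(from=A, to=B, msg='done')): A:[bye] B:[done]
After 14 (send(from=B, to=A, msg='data')): A:[bye,data] B:[done]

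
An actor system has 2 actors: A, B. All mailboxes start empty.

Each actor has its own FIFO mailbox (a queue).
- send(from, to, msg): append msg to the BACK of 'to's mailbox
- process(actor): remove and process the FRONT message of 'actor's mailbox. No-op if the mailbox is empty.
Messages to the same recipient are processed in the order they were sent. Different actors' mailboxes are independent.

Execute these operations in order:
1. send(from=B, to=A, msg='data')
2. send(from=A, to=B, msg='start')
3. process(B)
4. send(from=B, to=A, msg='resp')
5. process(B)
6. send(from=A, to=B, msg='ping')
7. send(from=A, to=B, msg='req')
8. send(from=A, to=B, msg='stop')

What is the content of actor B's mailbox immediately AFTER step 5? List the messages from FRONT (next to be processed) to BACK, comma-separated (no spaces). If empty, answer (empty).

After 1 (send(from=B, to=A, msg='data')): A:[data] B:[]
After 2 (send(from=A, to=B, msg='start')): A:[data] B:[start]
After 3 (process(B)): A:[data] B:[]
After 4 (send(from=B, to=A, msg='resp')): A:[data,resp] B:[]
After 5 (process(B)): A:[data,resp] B:[]

(empty)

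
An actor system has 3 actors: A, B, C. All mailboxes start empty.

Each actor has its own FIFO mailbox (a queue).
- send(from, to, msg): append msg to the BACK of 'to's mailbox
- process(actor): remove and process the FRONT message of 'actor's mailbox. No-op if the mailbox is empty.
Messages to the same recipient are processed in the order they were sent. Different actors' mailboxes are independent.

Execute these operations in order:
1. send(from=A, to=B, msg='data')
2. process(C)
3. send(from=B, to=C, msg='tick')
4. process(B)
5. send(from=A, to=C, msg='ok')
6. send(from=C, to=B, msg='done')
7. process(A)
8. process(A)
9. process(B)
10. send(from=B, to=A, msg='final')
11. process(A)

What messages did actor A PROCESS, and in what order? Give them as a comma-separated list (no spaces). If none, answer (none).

Answer: final

Derivation:
After 1 (send(from=A, to=B, msg='data')): A:[] B:[data] C:[]
After 2 (process(C)): A:[] B:[data] C:[]
After 3 (send(from=B, to=C, msg='tick')): A:[] B:[data] C:[tick]
After 4 (process(B)): A:[] B:[] C:[tick]
After 5 (send(from=A, to=C, msg='ok')): A:[] B:[] C:[tick,ok]
After 6 (send(from=C, to=B, msg='done')): A:[] B:[done] C:[tick,ok]
After 7 (process(A)): A:[] B:[done] C:[tick,ok]
After 8 (process(A)): A:[] B:[done] C:[tick,ok]
After 9 (process(B)): A:[] B:[] C:[tick,ok]
After 10 (send(from=B, to=A, msg='final')): A:[final] B:[] C:[tick,ok]
After 11 (process(A)): A:[] B:[] C:[tick,ok]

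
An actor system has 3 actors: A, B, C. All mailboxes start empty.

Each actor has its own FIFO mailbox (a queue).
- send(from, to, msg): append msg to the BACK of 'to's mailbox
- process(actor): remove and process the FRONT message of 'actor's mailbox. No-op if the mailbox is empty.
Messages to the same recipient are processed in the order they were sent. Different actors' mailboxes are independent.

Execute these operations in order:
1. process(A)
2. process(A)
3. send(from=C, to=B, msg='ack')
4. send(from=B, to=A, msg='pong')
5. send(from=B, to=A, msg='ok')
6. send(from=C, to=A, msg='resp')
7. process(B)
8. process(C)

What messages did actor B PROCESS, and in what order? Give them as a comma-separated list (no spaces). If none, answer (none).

Answer: ack

Derivation:
After 1 (process(A)): A:[] B:[] C:[]
After 2 (process(A)): A:[] B:[] C:[]
After 3 (send(from=C, to=B, msg='ack')): A:[] B:[ack] C:[]
After 4 (send(from=B, to=A, msg='pong')): A:[pong] B:[ack] C:[]
After 5 (send(from=B, to=A, msg='ok')): A:[pong,ok] B:[ack] C:[]
After 6 (send(from=C, to=A, msg='resp')): A:[pong,ok,resp] B:[ack] C:[]
After 7 (process(B)): A:[pong,ok,resp] B:[] C:[]
After 8 (process(C)): A:[pong,ok,resp] B:[] C:[]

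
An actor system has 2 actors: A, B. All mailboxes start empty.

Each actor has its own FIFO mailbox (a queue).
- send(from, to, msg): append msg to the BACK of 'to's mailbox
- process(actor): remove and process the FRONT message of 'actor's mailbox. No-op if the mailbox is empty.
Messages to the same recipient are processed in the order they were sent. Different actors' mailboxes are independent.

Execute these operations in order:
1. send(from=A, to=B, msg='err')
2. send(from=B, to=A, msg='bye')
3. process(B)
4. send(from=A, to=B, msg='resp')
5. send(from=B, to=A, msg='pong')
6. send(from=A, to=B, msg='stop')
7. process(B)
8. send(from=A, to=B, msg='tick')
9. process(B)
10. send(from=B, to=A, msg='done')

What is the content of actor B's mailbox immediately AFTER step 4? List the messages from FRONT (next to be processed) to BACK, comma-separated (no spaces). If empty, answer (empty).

After 1 (send(from=A, to=B, msg='err')): A:[] B:[err]
After 2 (send(from=B, to=A, msg='bye')): A:[bye] B:[err]
After 3 (process(B)): A:[bye] B:[]
After 4 (send(from=A, to=B, msg='resp')): A:[bye] B:[resp]

resp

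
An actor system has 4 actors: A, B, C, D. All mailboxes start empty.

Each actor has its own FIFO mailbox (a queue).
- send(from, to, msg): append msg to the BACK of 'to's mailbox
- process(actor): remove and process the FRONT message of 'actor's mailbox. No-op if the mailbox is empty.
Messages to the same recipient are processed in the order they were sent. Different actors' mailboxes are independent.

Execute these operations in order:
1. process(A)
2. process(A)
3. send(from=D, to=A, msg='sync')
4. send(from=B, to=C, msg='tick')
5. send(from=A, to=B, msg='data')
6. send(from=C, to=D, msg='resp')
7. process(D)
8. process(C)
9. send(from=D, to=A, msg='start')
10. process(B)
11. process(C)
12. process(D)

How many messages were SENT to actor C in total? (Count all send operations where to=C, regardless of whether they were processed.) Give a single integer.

Answer: 1

Derivation:
After 1 (process(A)): A:[] B:[] C:[] D:[]
After 2 (process(A)): A:[] B:[] C:[] D:[]
After 3 (send(from=D, to=A, msg='sync')): A:[sync] B:[] C:[] D:[]
After 4 (send(from=B, to=C, msg='tick')): A:[sync] B:[] C:[tick] D:[]
After 5 (send(from=A, to=B, msg='data')): A:[sync] B:[data] C:[tick] D:[]
After 6 (send(from=C, to=D, msg='resp')): A:[sync] B:[data] C:[tick] D:[resp]
After 7 (process(D)): A:[sync] B:[data] C:[tick] D:[]
After 8 (process(C)): A:[sync] B:[data] C:[] D:[]
After 9 (send(from=D, to=A, msg='start')): A:[sync,start] B:[data] C:[] D:[]
After 10 (process(B)): A:[sync,start] B:[] C:[] D:[]
After 11 (process(C)): A:[sync,start] B:[] C:[] D:[]
After 12 (process(D)): A:[sync,start] B:[] C:[] D:[]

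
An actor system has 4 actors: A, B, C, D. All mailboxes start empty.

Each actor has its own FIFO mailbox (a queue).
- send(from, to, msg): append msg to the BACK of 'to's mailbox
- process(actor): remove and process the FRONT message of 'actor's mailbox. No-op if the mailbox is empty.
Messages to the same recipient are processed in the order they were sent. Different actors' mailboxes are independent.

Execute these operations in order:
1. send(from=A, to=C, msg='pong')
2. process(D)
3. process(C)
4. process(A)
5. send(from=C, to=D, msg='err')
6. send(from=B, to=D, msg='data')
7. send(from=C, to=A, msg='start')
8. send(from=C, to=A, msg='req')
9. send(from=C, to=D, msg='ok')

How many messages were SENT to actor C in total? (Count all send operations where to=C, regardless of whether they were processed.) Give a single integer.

After 1 (send(from=A, to=C, msg='pong')): A:[] B:[] C:[pong] D:[]
After 2 (process(D)): A:[] B:[] C:[pong] D:[]
After 3 (process(C)): A:[] B:[] C:[] D:[]
After 4 (process(A)): A:[] B:[] C:[] D:[]
After 5 (send(from=C, to=D, msg='err')): A:[] B:[] C:[] D:[err]
After 6 (send(from=B, to=D, msg='data')): A:[] B:[] C:[] D:[err,data]
After 7 (send(from=C, to=A, msg='start')): A:[start] B:[] C:[] D:[err,data]
After 8 (send(from=C, to=A, msg='req')): A:[start,req] B:[] C:[] D:[err,data]
After 9 (send(from=C, to=D, msg='ok')): A:[start,req] B:[] C:[] D:[err,data,ok]

Answer: 1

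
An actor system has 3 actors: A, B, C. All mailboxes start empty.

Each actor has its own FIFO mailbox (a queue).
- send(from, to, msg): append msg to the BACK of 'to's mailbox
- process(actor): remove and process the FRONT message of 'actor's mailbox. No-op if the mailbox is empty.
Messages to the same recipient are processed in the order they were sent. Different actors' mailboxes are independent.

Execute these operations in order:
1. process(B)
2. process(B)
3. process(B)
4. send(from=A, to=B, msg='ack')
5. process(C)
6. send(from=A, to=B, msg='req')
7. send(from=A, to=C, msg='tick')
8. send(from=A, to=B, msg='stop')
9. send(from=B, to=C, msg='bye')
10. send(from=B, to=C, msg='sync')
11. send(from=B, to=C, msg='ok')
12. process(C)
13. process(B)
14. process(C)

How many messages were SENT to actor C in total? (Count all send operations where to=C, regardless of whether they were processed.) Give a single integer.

After 1 (process(B)): A:[] B:[] C:[]
After 2 (process(B)): A:[] B:[] C:[]
After 3 (process(B)): A:[] B:[] C:[]
After 4 (send(from=A, to=B, msg='ack')): A:[] B:[ack] C:[]
After 5 (process(C)): A:[] B:[ack] C:[]
After 6 (send(from=A, to=B, msg='req')): A:[] B:[ack,req] C:[]
After 7 (send(from=A, to=C, msg='tick')): A:[] B:[ack,req] C:[tick]
After 8 (send(from=A, to=B, msg='stop')): A:[] B:[ack,req,stop] C:[tick]
After 9 (send(from=B, to=C, msg='bye')): A:[] B:[ack,req,stop] C:[tick,bye]
After 10 (send(from=B, to=C, msg='sync')): A:[] B:[ack,req,stop] C:[tick,bye,sync]
After 11 (send(from=B, to=C, msg='ok')): A:[] B:[ack,req,stop] C:[tick,bye,sync,ok]
After 12 (process(C)): A:[] B:[ack,req,stop] C:[bye,sync,ok]
After 13 (process(B)): A:[] B:[req,stop] C:[bye,sync,ok]
After 14 (process(C)): A:[] B:[req,stop] C:[sync,ok]

Answer: 4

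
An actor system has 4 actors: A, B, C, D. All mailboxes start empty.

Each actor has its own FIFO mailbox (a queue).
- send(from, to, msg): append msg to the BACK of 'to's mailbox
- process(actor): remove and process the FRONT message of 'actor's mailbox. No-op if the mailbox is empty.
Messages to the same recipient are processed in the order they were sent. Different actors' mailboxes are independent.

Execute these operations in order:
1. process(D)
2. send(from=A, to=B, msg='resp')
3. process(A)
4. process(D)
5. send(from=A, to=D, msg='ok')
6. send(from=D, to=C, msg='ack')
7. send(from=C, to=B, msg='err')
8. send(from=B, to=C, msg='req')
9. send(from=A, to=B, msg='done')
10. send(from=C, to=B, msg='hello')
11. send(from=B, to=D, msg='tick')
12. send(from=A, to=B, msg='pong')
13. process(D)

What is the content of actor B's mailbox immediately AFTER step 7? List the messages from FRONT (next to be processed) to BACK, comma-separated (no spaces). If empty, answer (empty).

After 1 (process(D)): A:[] B:[] C:[] D:[]
After 2 (send(from=A, to=B, msg='resp')): A:[] B:[resp] C:[] D:[]
After 3 (process(A)): A:[] B:[resp] C:[] D:[]
After 4 (process(D)): A:[] B:[resp] C:[] D:[]
After 5 (send(from=A, to=D, msg='ok')): A:[] B:[resp] C:[] D:[ok]
After 6 (send(from=D, to=C, msg='ack')): A:[] B:[resp] C:[ack] D:[ok]
After 7 (send(from=C, to=B, msg='err')): A:[] B:[resp,err] C:[ack] D:[ok]

resp,err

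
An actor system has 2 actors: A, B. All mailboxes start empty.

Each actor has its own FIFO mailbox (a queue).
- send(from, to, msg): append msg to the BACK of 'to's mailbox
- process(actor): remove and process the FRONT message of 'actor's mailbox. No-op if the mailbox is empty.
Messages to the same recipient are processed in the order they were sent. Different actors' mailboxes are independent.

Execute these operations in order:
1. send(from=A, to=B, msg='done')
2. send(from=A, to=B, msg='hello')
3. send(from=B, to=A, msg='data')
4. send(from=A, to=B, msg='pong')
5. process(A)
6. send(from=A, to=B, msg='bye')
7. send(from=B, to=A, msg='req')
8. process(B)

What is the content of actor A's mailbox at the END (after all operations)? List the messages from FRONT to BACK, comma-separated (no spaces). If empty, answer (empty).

Answer: req

Derivation:
After 1 (send(from=A, to=B, msg='done')): A:[] B:[done]
After 2 (send(from=A, to=B, msg='hello')): A:[] B:[done,hello]
After 3 (send(from=B, to=A, msg='data')): A:[data] B:[done,hello]
After 4 (send(from=A, to=B, msg='pong')): A:[data] B:[done,hello,pong]
After 5 (process(A)): A:[] B:[done,hello,pong]
After 6 (send(from=A, to=B, msg='bye')): A:[] B:[done,hello,pong,bye]
After 7 (send(from=B, to=A, msg='req')): A:[req] B:[done,hello,pong,bye]
After 8 (process(B)): A:[req] B:[hello,pong,bye]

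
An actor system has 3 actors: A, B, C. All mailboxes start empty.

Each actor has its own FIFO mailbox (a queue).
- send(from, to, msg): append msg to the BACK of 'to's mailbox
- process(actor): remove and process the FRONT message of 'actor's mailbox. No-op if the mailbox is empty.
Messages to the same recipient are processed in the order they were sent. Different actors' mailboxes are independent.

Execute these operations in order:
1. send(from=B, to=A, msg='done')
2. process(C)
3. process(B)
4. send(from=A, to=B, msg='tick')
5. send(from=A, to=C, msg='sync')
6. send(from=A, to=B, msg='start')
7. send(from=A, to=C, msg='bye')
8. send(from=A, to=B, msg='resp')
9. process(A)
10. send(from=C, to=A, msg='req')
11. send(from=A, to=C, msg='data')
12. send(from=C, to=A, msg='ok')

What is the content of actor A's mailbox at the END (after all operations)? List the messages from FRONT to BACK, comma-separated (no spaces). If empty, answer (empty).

After 1 (send(from=B, to=A, msg='done')): A:[done] B:[] C:[]
After 2 (process(C)): A:[done] B:[] C:[]
After 3 (process(B)): A:[done] B:[] C:[]
After 4 (send(from=A, to=B, msg='tick')): A:[done] B:[tick] C:[]
After 5 (send(from=A, to=C, msg='sync')): A:[done] B:[tick] C:[sync]
After 6 (send(from=A, to=B, msg='start')): A:[done] B:[tick,start] C:[sync]
After 7 (send(from=A, to=C, msg='bye')): A:[done] B:[tick,start] C:[sync,bye]
After 8 (send(from=A, to=B, msg='resp')): A:[done] B:[tick,start,resp] C:[sync,bye]
After 9 (process(A)): A:[] B:[tick,start,resp] C:[sync,bye]
After 10 (send(from=C, to=A, msg='req')): A:[req] B:[tick,start,resp] C:[sync,bye]
After 11 (send(from=A, to=C, msg='data')): A:[req] B:[tick,start,resp] C:[sync,bye,data]
After 12 (send(from=C, to=A, msg='ok')): A:[req,ok] B:[tick,start,resp] C:[sync,bye,data]

Answer: req,ok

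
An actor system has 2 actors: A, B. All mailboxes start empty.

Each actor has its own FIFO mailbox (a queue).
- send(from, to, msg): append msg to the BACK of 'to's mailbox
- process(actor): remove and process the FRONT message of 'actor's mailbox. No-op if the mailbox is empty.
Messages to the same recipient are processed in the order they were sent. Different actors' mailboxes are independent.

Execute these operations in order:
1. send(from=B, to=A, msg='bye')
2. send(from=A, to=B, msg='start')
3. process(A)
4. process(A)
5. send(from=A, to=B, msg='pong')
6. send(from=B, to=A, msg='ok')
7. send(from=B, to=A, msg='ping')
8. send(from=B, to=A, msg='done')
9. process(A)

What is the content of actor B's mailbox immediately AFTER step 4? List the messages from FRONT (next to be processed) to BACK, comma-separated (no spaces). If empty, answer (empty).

After 1 (send(from=B, to=A, msg='bye')): A:[bye] B:[]
After 2 (send(from=A, to=B, msg='start')): A:[bye] B:[start]
After 3 (process(A)): A:[] B:[start]
After 4 (process(A)): A:[] B:[start]

start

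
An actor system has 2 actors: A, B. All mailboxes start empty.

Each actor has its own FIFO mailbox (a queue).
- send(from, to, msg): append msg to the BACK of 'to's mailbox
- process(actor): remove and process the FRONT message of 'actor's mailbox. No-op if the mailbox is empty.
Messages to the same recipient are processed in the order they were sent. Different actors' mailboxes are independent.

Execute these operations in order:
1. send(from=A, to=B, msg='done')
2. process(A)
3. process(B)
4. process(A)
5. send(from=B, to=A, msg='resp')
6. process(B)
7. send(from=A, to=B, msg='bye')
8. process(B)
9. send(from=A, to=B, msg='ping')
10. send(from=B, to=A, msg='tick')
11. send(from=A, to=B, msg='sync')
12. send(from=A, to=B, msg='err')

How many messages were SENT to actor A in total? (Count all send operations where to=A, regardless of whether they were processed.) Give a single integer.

After 1 (send(from=A, to=B, msg='done')): A:[] B:[done]
After 2 (process(A)): A:[] B:[done]
After 3 (process(B)): A:[] B:[]
After 4 (process(A)): A:[] B:[]
After 5 (send(from=B, to=A, msg='resp')): A:[resp] B:[]
After 6 (process(B)): A:[resp] B:[]
After 7 (send(from=A, to=B, msg='bye')): A:[resp] B:[bye]
After 8 (process(B)): A:[resp] B:[]
After 9 (send(from=A, to=B, msg='ping')): A:[resp] B:[ping]
After 10 (send(from=B, to=A, msg='tick')): A:[resp,tick] B:[ping]
After 11 (send(from=A, to=B, msg='sync')): A:[resp,tick] B:[ping,sync]
After 12 (send(from=A, to=B, msg='err')): A:[resp,tick] B:[ping,sync,err]

Answer: 2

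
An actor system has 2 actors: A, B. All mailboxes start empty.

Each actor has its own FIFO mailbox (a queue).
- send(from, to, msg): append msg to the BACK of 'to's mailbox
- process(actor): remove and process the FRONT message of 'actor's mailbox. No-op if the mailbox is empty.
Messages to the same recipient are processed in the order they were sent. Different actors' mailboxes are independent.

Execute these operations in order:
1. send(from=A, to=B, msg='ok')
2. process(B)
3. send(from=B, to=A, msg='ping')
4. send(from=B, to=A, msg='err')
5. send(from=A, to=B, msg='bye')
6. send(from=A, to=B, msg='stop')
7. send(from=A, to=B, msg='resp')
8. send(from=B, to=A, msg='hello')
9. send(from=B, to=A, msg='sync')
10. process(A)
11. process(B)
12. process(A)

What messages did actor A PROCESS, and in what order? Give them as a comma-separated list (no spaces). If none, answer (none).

After 1 (send(from=A, to=B, msg='ok')): A:[] B:[ok]
After 2 (process(B)): A:[] B:[]
After 3 (send(from=B, to=A, msg='ping')): A:[ping] B:[]
After 4 (send(from=B, to=A, msg='err')): A:[ping,err] B:[]
After 5 (send(from=A, to=B, msg='bye')): A:[ping,err] B:[bye]
After 6 (send(from=A, to=B, msg='stop')): A:[ping,err] B:[bye,stop]
After 7 (send(from=A, to=B, msg='resp')): A:[ping,err] B:[bye,stop,resp]
After 8 (send(from=B, to=A, msg='hello')): A:[ping,err,hello] B:[bye,stop,resp]
After 9 (send(from=B, to=A, msg='sync')): A:[ping,err,hello,sync] B:[bye,stop,resp]
After 10 (process(A)): A:[err,hello,sync] B:[bye,stop,resp]
After 11 (process(B)): A:[err,hello,sync] B:[stop,resp]
After 12 (process(A)): A:[hello,sync] B:[stop,resp]

Answer: ping,err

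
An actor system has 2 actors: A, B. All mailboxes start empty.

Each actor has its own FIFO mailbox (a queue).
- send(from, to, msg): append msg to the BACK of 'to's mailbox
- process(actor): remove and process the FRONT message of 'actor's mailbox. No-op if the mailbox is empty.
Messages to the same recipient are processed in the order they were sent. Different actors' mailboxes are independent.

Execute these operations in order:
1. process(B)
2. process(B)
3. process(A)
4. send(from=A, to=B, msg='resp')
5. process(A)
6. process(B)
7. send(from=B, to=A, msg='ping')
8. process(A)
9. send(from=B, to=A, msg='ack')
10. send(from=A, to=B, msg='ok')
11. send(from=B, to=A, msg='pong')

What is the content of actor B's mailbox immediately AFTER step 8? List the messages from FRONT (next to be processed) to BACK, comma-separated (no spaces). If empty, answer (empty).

After 1 (process(B)): A:[] B:[]
After 2 (process(B)): A:[] B:[]
After 3 (process(A)): A:[] B:[]
After 4 (send(from=A, to=B, msg='resp')): A:[] B:[resp]
After 5 (process(A)): A:[] B:[resp]
After 6 (process(B)): A:[] B:[]
After 7 (send(from=B, to=A, msg='ping')): A:[ping] B:[]
After 8 (process(A)): A:[] B:[]

(empty)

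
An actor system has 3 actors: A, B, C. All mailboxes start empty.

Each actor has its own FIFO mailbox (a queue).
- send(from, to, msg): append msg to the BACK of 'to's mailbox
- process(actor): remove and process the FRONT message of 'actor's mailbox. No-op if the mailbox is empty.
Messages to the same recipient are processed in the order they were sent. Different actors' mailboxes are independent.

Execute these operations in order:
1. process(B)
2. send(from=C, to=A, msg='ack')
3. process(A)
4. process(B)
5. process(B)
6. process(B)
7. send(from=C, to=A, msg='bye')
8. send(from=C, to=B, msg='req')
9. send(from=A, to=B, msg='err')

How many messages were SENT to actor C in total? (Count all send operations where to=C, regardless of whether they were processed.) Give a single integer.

After 1 (process(B)): A:[] B:[] C:[]
After 2 (send(from=C, to=A, msg='ack')): A:[ack] B:[] C:[]
After 3 (process(A)): A:[] B:[] C:[]
After 4 (process(B)): A:[] B:[] C:[]
After 5 (process(B)): A:[] B:[] C:[]
After 6 (process(B)): A:[] B:[] C:[]
After 7 (send(from=C, to=A, msg='bye')): A:[bye] B:[] C:[]
After 8 (send(from=C, to=B, msg='req')): A:[bye] B:[req] C:[]
After 9 (send(from=A, to=B, msg='err')): A:[bye] B:[req,err] C:[]

Answer: 0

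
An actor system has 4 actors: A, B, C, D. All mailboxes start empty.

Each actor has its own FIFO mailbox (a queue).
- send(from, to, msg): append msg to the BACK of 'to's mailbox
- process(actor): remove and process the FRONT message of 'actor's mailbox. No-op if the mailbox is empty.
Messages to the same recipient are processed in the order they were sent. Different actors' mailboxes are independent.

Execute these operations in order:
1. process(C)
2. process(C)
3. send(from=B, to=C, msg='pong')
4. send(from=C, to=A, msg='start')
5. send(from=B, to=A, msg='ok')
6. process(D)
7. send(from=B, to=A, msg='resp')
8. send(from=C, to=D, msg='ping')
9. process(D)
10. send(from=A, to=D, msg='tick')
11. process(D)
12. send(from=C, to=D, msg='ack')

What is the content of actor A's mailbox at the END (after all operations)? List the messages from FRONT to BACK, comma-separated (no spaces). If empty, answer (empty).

Answer: start,ok,resp

Derivation:
After 1 (process(C)): A:[] B:[] C:[] D:[]
After 2 (process(C)): A:[] B:[] C:[] D:[]
After 3 (send(from=B, to=C, msg='pong')): A:[] B:[] C:[pong] D:[]
After 4 (send(from=C, to=A, msg='start')): A:[start] B:[] C:[pong] D:[]
After 5 (send(from=B, to=A, msg='ok')): A:[start,ok] B:[] C:[pong] D:[]
After 6 (process(D)): A:[start,ok] B:[] C:[pong] D:[]
After 7 (send(from=B, to=A, msg='resp')): A:[start,ok,resp] B:[] C:[pong] D:[]
After 8 (send(from=C, to=D, msg='ping')): A:[start,ok,resp] B:[] C:[pong] D:[ping]
After 9 (process(D)): A:[start,ok,resp] B:[] C:[pong] D:[]
After 10 (send(from=A, to=D, msg='tick')): A:[start,ok,resp] B:[] C:[pong] D:[tick]
After 11 (process(D)): A:[start,ok,resp] B:[] C:[pong] D:[]
After 12 (send(from=C, to=D, msg='ack')): A:[start,ok,resp] B:[] C:[pong] D:[ack]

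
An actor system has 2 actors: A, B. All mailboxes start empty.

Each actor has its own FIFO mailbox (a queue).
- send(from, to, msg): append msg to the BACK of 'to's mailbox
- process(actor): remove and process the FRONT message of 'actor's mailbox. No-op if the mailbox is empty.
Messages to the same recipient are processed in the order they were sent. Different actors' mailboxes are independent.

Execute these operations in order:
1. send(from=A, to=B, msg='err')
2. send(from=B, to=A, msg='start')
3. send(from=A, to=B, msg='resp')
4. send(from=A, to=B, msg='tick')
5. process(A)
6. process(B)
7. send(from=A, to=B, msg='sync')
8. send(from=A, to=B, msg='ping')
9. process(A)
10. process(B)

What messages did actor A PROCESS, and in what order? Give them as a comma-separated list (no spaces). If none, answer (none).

After 1 (send(from=A, to=B, msg='err')): A:[] B:[err]
After 2 (send(from=B, to=A, msg='start')): A:[start] B:[err]
After 3 (send(from=A, to=B, msg='resp')): A:[start] B:[err,resp]
After 4 (send(from=A, to=B, msg='tick')): A:[start] B:[err,resp,tick]
After 5 (process(A)): A:[] B:[err,resp,tick]
After 6 (process(B)): A:[] B:[resp,tick]
After 7 (send(from=A, to=B, msg='sync')): A:[] B:[resp,tick,sync]
After 8 (send(from=A, to=B, msg='ping')): A:[] B:[resp,tick,sync,ping]
After 9 (process(A)): A:[] B:[resp,tick,sync,ping]
After 10 (process(B)): A:[] B:[tick,sync,ping]

Answer: start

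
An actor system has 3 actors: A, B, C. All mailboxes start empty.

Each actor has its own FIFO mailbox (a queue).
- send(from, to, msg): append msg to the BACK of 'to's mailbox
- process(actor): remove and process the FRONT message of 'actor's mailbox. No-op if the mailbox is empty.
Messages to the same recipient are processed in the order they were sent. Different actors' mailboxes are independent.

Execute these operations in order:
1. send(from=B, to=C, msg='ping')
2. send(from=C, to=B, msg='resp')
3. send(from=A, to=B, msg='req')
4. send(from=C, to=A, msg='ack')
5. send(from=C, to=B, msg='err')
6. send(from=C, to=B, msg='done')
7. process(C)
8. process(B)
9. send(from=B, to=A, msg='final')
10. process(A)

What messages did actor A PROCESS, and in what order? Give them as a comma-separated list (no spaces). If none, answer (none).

After 1 (send(from=B, to=C, msg='ping')): A:[] B:[] C:[ping]
After 2 (send(from=C, to=B, msg='resp')): A:[] B:[resp] C:[ping]
After 3 (send(from=A, to=B, msg='req')): A:[] B:[resp,req] C:[ping]
After 4 (send(from=C, to=A, msg='ack')): A:[ack] B:[resp,req] C:[ping]
After 5 (send(from=C, to=B, msg='err')): A:[ack] B:[resp,req,err] C:[ping]
After 6 (send(from=C, to=B, msg='done')): A:[ack] B:[resp,req,err,done] C:[ping]
After 7 (process(C)): A:[ack] B:[resp,req,err,done] C:[]
After 8 (process(B)): A:[ack] B:[req,err,done] C:[]
After 9 (send(from=B, to=A, msg='final')): A:[ack,final] B:[req,err,done] C:[]
After 10 (process(A)): A:[final] B:[req,err,done] C:[]

Answer: ack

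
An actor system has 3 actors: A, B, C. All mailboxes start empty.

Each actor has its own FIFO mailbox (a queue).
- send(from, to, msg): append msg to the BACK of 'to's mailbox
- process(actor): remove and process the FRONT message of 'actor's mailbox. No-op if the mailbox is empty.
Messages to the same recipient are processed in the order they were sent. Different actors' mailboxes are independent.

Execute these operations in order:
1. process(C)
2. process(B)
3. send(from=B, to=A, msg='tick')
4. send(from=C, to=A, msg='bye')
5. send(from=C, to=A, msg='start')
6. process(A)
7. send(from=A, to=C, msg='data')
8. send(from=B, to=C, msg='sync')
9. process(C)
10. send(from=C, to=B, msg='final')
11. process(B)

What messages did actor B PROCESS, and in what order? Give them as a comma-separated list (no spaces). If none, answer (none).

Answer: final

Derivation:
After 1 (process(C)): A:[] B:[] C:[]
After 2 (process(B)): A:[] B:[] C:[]
After 3 (send(from=B, to=A, msg='tick')): A:[tick] B:[] C:[]
After 4 (send(from=C, to=A, msg='bye')): A:[tick,bye] B:[] C:[]
After 5 (send(from=C, to=A, msg='start')): A:[tick,bye,start] B:[] C:[]
After 6 (process(A)): A:[bye,start] B:[] C:[]
After 7 (send(from=A, to=C, msg='data')): A:[bye,start] B:[] C:[data]
After 8 (send(from=B, to=C, msg='sync')): A:[bye,start] B:[] C:[data,sync]
After 9 (process(C)): A:[bye,start] B:[] C:[sync]
After 10 (send(from=C, to=B, msg='final')): A:[bye,start] B:[final] C:[sync]
After 11 (process(B)): A:[bye,start] B:[] C:[sync]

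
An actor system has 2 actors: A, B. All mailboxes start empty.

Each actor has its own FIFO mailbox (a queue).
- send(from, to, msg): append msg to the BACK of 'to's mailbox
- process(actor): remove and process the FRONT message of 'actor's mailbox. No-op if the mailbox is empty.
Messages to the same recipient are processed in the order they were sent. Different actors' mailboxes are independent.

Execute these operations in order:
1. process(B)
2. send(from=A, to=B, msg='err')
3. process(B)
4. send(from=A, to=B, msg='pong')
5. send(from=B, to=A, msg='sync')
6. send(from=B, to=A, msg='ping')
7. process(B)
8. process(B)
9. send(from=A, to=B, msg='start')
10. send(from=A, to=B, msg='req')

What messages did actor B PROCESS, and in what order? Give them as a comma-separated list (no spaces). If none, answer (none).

After 1 (process(B)): A:[] B:[]
After 2 (send(from=A, to=B, msg='err')): A:[] B:[err]
After 3 (process(B)): A:[] B:[]
After 4 (send(from=A, to=B, msg='pong')): A:[] B:[pong]
After 5 (send(from=B, to=A, msg='sync')): A:[sync] B:[pong]
After 6 (send(from=B, to=A, msg='ping')): A:[sync,ping] B:[pong]
After 7 (process(B)): A:[sync,ping] B:[]
After 8 (process(B)): A:[sync,ping] B:[]
After 9 (send(from=A, to=B, msg='start')): A:[sync,ping] B:[start]
After 10 (send(from=A, to=B, msg='req')): A:[sync,ping] B:[start,req]

Answer: err,pong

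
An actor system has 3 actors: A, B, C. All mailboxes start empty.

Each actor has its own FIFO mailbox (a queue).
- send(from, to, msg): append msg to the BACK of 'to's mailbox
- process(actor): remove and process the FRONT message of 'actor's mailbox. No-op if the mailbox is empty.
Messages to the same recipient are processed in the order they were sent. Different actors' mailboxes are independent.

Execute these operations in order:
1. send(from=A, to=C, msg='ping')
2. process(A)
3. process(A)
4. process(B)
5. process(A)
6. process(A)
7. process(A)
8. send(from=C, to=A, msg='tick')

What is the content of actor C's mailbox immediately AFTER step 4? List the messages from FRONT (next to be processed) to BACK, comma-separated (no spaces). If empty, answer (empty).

After 1 (send(from=A, to=C, msg='ping')): A:[] B:[] C:[ping]
After 2 (process(A)): A:[] B:[] C:[ping]
After 3 (process(A)): A:[] B:[] C:[ping]
After 4 (process(B)): A:[] B:[] C:[ping]

ping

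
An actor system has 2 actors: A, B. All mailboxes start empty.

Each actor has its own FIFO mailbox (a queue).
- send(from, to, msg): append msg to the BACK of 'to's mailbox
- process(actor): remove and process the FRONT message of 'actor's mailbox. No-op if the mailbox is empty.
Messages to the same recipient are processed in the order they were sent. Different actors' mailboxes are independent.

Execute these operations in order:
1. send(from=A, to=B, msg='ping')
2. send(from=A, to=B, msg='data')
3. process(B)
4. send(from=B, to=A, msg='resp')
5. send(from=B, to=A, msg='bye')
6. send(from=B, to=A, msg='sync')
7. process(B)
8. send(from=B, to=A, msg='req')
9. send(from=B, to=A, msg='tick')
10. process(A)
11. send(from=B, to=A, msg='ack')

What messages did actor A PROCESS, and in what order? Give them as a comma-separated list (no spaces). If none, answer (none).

Answer: resp

Derivation:
After 1 (send(from=A, to=B, msg='ping')): A:[] B:[ping]
After 2 (send(from=A, to=B, msg='data')): A:[] B:[ping,data]
After 3 (process(B)): A:[] B:[data]
After 4 (send(from=B, to=A, msg='resp')): A:[resp] B:[data]
After 5 (send(from=B, to=A, msg='bye')): A:[resp,bye] B:[data]
After 6 (send(from=B, to=A, msg='sync')): A:[resp,bye,sync] B:[data]
After 7 (process(B)): A:[resp,bye,sync] B:[]
After 8 (send(from=B, to=A, msg='req')): A:[resp,bye,sync,req] B:[]
After 9 (send(from=B, to=A, msg='tick')): A:[resp,bye,sync,req,tick] B:[]
After 10 (process(A)): A:[bye,sync,req,tick] B:[]
After 11 (send(from=B, to=A, msg='ack')): A:[bye,sync,req,tick,ack] B:[]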